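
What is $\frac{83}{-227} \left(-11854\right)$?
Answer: $\frac{983882}{227} \approx 4334.3$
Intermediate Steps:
$\frac{83}{-227} \left(-11854\right) = 83 \left(- \frac{1}{227}\right) \left(-11854\right) = \left(- \frac{83}{227}\right) \left(-11854\right) = \frac{983882}{227}$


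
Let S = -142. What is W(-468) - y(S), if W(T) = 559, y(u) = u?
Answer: 701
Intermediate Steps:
W(-468) - y(S) = 559 - 1*(-142) = 559 + 142 = 701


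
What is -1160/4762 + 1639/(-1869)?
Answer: -4986479/4450089 ≈ -1.1205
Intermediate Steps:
-1160/4762 + 1639/(-1869) = -1160*1/4762 + 1639*(-1/1869) = -580/2381 - 1639/1869 = -4986479/4450089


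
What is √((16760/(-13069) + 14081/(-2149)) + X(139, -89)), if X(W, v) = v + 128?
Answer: √501685729507970/4012183 ≈ 5.5826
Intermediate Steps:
X(W, v) = 128 + v
√((16760/(-13069) + 14081/(-2149)) + X(139, -89)) = √((16760/(-13069) + 14081/(-2149)) + (128 - 89)) = √((16760*(-1/13069) + 14081*(-1/2149)) + 39) = √((-16760/13069 - 14081/2149) + 39) = √(-31434547/4012183 + 39) = √(125040590/4012183) = √501685729507970/4012183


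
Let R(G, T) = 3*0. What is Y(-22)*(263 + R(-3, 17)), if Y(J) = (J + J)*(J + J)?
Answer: 509168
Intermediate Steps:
Y(J) = 4*J² (Y(J) = (2*J)*(2*J) = 4*J²)
R(G, T) = 0
Y(-22)*(263 + R(-3, 17)) = (4*(-22)²)*(263 + 0) = (4*484)*263 = 1936*263 = 509168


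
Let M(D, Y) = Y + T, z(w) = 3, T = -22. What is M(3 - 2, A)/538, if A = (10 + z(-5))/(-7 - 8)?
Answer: -343/8070 ≈ -0.042503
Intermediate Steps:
A = -13/15 (A = (10 + 3)/(-7 - 8) = 13/(-15) = 13*(-1/15) = -13/15 ≈ -0.86667)
M(D, Y) = -22 + Y (M(D, Y) = Y - 22 = -22 + Y)
M(3 - 2, A)/538 = (-22 - 13/15)/538 = -343/15*1/538 = -343/8070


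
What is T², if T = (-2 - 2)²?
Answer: 256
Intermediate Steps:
T = 16 (T = (-4)² = 16)
T² = 16² = 256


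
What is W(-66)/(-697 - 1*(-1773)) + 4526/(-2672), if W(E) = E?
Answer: -630791/359384 ≈ -1.7552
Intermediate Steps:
W(-66)/(-697 - 1*(-1773)) + 4526/(-2672) = -66/(-697 - 1*(-1773)) + 4526/(-2672) = -66/(-697 + 1773) + 4526*(-1/2672) = -66/1076 - 2263/1336 = -66*1/1076 - 2263/1336 = -33/538 - 2263/1336 = -630791/359384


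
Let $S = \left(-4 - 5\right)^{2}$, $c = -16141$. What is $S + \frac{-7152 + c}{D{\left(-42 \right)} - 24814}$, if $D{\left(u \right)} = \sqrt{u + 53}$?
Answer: $\frac{50452493887}{615734585} + \frac{23293 \sqrt{11}}{615734585} \approx 81.939$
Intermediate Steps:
$D{\left(u \right)} = \sqrt{53 + u}$
$S = 81$ ($S = \left(-9\right)^{2} = 81$)
$S + \frac{-7152 + c}{D{\left(-42 \right)} - 24814} = 81 + \frac{-7152 - 16141}{\sqrt{53 - 42} - 24814} = 81 - \frac{23293}{\sqrt{11} - 24814} = 81 - \frac{23293}{-24814 + \sqrt{11}}$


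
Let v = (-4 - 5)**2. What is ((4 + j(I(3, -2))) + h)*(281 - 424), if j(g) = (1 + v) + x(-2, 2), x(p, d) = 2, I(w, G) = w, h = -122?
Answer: 4862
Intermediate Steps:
v = 81 (v = (-9)**2 = 81)
j(g) = 84 (j(g) = (1 + 81) + 2 = 82 + 2 = 84)
((4 + j(I(3, -2))) + h)*(281 - 424) = ((4 + 84) - 122)*(281 - 424) = (88 - 122)*(-143) = -34*(-143) = 4862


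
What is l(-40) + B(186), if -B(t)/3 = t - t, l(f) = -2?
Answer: -2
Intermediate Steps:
B(t) = 0 (B(t) = -3*(t - t) = -3*0 = 0)
l(-40) + B(186) = -2 + 0 = -2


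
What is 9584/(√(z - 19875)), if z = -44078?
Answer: -9584*I*√63953/63953 ≈ -37.898*I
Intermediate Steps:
9584/(√(z - 19875)) = 9584/(√(-44078 - 19875)) = 9584/(√(-63953)) = 9584/((I*√63953)) = 9584*(-I*√63953/63953) = -9584*I*√63953/63953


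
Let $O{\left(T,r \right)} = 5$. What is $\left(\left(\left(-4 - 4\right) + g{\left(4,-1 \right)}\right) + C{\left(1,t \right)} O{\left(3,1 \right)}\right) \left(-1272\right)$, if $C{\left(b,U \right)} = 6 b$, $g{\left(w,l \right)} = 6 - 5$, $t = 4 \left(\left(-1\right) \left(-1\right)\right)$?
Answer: $-29256$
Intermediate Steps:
$t = 4$ ($t = 4 \cdot 1 = 4$)
$g{\left(w,l \right)} = 1$
$\left(\left(\left(-4 - 4\right) + g{\left(4,-1 \right)}\right) + C{\left(1,t \right)} O{\left(3,1 \right)}\right) \left(-1272\right) = \left(\left(\left(-4 - 4\right) + 1\right) + 6 \cdot 1 \cdot 5\right) \left(-1272\right) = \left(\left(-8 + 1\right) + 6 \cdot 5\right) \left(-1272\right) = \left(-7 + 30\right) \left(-1272\right) = 23 \left(-1272\right) = -29256$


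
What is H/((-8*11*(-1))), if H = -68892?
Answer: -17223/22 ≈ -782.86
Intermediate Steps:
H/((-8*11*(-1))) = -68892/(-8*11*(-1)) = -68892/((-88*(-1))) = -68892/88 = -68892*1/88 = -17223/22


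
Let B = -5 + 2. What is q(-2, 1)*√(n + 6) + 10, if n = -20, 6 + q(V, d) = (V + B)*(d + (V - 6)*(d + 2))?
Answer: 10 + 109*I*√14 ≈ 10.0 + 407.84*I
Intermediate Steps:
B = -3
q(V, d) = -6 + (-3 + V)*(d + (-6 + V)*(2 + d)) (q(V, d) = -6 + (V - 3)*(d + (V - 6)*(d + 2)) = -6 + (-3 + V)*(d + (-6 + V)*(2 + d)))
q(-2, 1)*√(n + 6) + 10 = (30 - 18*(-2) + 2*(-2)² + 15*1 + 1*(-2)² - 8*(-2)*1)*√(-20 + 6) + 10 = (30 + 36 + 2*4 + 15 + 1*4 + 16)*√(-14) + 10 = (30 + 36 + 8 + 15 + 4 + 16)*(I*√14) + 10 = 109*(I*√14) + 10 = 109*I*√14 + 10 = 10 + 109*I*√14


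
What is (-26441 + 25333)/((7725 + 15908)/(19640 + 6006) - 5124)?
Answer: 28415768/131386471 ≈ 0.21628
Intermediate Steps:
(-26441 + 25333)/((7725 + 15908)/(19640 + 6006) - 5124) = -1108/(23633/25646 - 5124) = -1108/(-131386471/25646) = -1108*(-25646/131386471) = 28415768/131386471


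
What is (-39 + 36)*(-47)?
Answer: 141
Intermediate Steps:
(-39 + 36)*(-47) = -3*(-47) = 141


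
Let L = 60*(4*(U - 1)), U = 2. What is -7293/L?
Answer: -2431/80 ≈ -30.388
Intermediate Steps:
L = 240 (L = 60*(4*(2 - 1)) = 60*(4*1) = 60*4 = 240)
-7293/L = -7293/240 = -7293*1/240 = -2431/80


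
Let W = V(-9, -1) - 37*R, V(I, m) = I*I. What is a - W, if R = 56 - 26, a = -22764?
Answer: -21735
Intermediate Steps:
V(I, m) = I**2
R = 30
W = -1029 (W = (-9)**2 - 37*30 = 81 - 1110 = -1029)
a - W = -22764 - 1*(-1029) = -22764 + 1029 = -21735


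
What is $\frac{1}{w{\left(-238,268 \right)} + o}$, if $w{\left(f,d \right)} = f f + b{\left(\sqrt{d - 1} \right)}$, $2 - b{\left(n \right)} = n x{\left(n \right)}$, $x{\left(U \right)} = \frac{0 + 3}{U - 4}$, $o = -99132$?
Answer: $- \frac{3554929}{151046058057} + \frac{4 \sqrt{267}}{151046058057} \approx -2.3535 \cdot 10^{-5}$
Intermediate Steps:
$x{\left(U \right)} = \frac{3}{-4 + U}$
$b{\left(n \right)} = 2 - \frac{3 n}{-4 + n}$ ($b{\left(n \right)} = 2 - n \frac{3}{-4 + n} = 2 - \frac{3 n}{-4 + n}$)
$w{\left(f,d \right)} = f^{2} + \frac{-8 - \sqrt{-1 + d}}{-4 + \sqrt{-1 + d}}$ ($w{\left(f,d \right)} = f f + \frac{-8 - \sqrt{d - 1}}{-4 + \sqrt{d - 1}} = f^{2} + \frac{-8 - \sqrt{-1 + d}}{-4 + \sqrt{-1 + d}}$)
$\frac{1}{w{\left(-238,268 \right)} + o} = \frac{1}{\frac{- 3 \sqrt{-1 + 268} + \left(-4 + \sqrt{-1 + 268}\right) \left(2 + \left(-238\right)^{2}\right)}{-4 + \sqrt{-1 + 268}} - 99132} = \frac{1}{\frac{- 3 \sqrt{267} + \left(-4 + \sqrt{267}\right) \left(2 + 56644\right)}{-4 + \sqrt{267}} - 99132} = \frac{1}{\frac{- 3 \sqrt{267} + \left(-4 + \sqrt{267}\right) 56646}{-4 + \sqrt{267}} - 99132} = \frac{1}{\frac{- 3 \sqrt{267} - \left(226584 - 56646 \sqrt{267}\right)}{-4 + \sqrt{267}} - 99132} = \frac{1}{\frac{-226584 + 56643 \sqrt{267}}{-4 + \sqrt{267}} - 99132} = \frac{1}{-99132 + \frac{-226584 + 56643 \sqrt{267}}{-4 + \sqrt{267}}}$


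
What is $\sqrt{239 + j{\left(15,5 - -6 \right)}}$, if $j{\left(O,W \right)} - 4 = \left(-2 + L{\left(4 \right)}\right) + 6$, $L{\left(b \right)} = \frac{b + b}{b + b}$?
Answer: $2 \sqrt{62} \approx 15.748$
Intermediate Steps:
$L{\left(b \right)} = 1$ ($L{\left(b \right)} = \frac{2 b}{2 b} = 2 b \frac{1}{2 b} = 1$)
$j{\left(O,W \right)} = 9$ ($j{\left(O,W \right)} = 4 + \left(\left(-2 + 1\right) + 6\right) = 4 + \left(-1 + 6\right) = 4 + 5 = 9$)
$\sqrt{239 + j{\left(15,5 - -6 \right)}} = \sqrt{239 + 9} = \sqrt{248} = 2 \sqrt{62}$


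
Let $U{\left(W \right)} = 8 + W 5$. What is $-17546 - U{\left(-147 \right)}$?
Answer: $-16819$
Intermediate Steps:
$U{\left(W \right)} = 8 + 5 W$
$-17546 - U{\left(-147 \right)} = -17546 - \left(8 + 5 \left(-147\right)\right) = -17546 - \left(8 - 735\right) = -17546 - -727 = -17546 + 727 = -16819$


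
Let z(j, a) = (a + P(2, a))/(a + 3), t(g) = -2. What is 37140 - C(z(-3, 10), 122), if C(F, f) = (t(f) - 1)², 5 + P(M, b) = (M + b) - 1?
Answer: 37131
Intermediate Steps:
P(M, b) = -6 + M + b (P(M, b) = -5 + ((M + b) - 1) = -5 + (-1 + M + b) = -6 + M + b)
z(j, a) = (-4 + 2*a)/(3 + a) (z(j, a) = (a + (-6 + 2 + a))/(a + 3) = (a + (-4 + a))/(3 + a) = (-4 + 2*a)/(3 + a))
C(F, f) = 9 (C(F, f) = (-2 - 1)² = (-3)² = 9)
37140 - C(z(-3, 10), 122) = 37140 - 1*9 = 37140 - 9 = 37131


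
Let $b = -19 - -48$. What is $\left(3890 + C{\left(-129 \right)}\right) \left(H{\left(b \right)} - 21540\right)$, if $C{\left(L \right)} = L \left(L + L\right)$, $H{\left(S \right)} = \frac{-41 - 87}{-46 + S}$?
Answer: $- \frac{13606884944}{17} \approx -8.0041 \cdot 10^{8}$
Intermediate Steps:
$b = 29$ ($b = -19 + 48 = 29$)
$H{\left(S \right)} = - \frac{128}{-46 + S}$
$C{\left(L \right)} = 2 L^{2}$ ($C{\left(L \right)} = L 2 L = 2 L^{2}$)
$\left(3890 + C{\left(-129 \right)}\right) \left(H{\left(b \right)} - 21540\right) = \left(3890 + 2 \left(-129\right)^{2}\right) \left(- \frac{128}{-46 + 29} - 21540\right) = \left(3890 + 2 \cdot 16641\right) \left(- \frac{128}{-17} - 21540\right) = \left(3890 + 33282\right) \left(\left(-128\right) \left(- \frac{1}{17}\right) - 21540\right) = 37172 \left(\frac{128}{17} - 21540\right) = 37172 \left(- \frac{366052}{17}\right) = - \frac{13606884944}{17}$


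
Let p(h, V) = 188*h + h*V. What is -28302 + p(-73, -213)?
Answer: -26477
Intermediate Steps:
p(h, V) = 188*h + V*h
-28302 + p(-73, -213) = -28302 - 73*(188 - 213) = -28302 - 73*(-25) = -28302 + 1825 = -26477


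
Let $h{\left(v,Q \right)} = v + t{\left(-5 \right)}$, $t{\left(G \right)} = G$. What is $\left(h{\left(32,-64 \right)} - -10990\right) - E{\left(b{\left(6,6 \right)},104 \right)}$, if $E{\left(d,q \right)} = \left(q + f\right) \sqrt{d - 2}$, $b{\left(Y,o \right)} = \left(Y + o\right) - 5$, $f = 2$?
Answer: $11017 - 106 \sqrt{5} \approx 10780.0$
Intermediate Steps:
$b{\left(Y,o \right)} = -5 + Y + o$
$E{\left(d,q \right)} = \sqrt{-2 + d} \left(2 + q\right)$ ($E{\left(d,q \right)} = \left(q + 2\right) \sqrt{d - 2} = \left(2 + q\right) \sqrt{-2 + d} = \sqrt{-2 + d} \left(2 + q\right)$)
$h{\left(v,Q \right)} = -5 + v$ ($h{\left(v,Q \right)} = v - 5 = -5 + v$)
$\left(h{\left(32,-64 \right)} - -10990\right) - E{\left(b{\left(6,6 \right)},104 \right)} = \left(\left(-5 + 32\right) - -10990\right) - \sqrt{-2 + \left(-5 + 6 + 6\right)} \left(2 + 104\right) = \left(27 + 10990\right) - \sqrt{-2 + 7} \cdot 106 = 11017 - \sqrt{5} \cdot 106 = 11017 - 106 \sqrt{5}$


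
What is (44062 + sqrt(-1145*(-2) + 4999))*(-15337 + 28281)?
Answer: 570338528 + 12944*sqrt(7289) ≈ 5.7144e+8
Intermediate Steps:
(44062 + sqrt(-1145*(-2) + 4999))*(-15337 + 28281) = (44062 + sqrt(2290 + 4999))*12944 = (44062 + sqrt(7289))*12944 = 570338528 + 12944*sqrt(7289)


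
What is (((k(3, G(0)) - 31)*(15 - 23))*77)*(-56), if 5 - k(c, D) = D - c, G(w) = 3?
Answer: -896896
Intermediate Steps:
k(c, D) = 5 + c - D (k(c, D) = 5 - (D - c) = 5 + (c - D) = 5 + c - D)
(((k(3, G(0)) - 31)*(15 - 23))*77)*(-56) = ((((5 + 3 - 1*3) - 31)*(15 - 23))*77)*(-56) = ((((5 + 3 - 3) - 31)*(-8))*77)*(-56) = (((5 - 31)*(-8))*77)*(-56) = (-26*(-8)*77)*(-56) = (208*77)*(-56) = 16016*(-56) = -896896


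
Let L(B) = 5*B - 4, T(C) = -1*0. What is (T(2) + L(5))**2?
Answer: 441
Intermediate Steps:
T(C) = 0
L(B) = -4 + 5*B
(T(2) + L(5))**2 = (0 + (-4 + 5*5))**2 = (0 + (-4 + 25))**2 = (0 + 21)**2 = 21**2 = 441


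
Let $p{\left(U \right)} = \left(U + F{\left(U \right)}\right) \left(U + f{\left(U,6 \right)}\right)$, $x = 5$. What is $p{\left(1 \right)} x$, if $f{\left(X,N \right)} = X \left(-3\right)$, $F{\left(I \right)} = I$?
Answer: $-20$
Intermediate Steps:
$f{\left(X,N \right)} = - 3 X$
$p{\left(U \right)} = - 4 U^{2}$ ($p{\left(U \right)} = \left(U + U\right) \left(U - 3 U\right) = 2 U \left(- 2 U\right) = - 4 U^{2}$)
$p{\left(1 \right)} x = - 4 \cdot 1^{2} \cdot 5 = \left(-4\right) 1 \cdot 5 = \left(-4\right) 5 = -20$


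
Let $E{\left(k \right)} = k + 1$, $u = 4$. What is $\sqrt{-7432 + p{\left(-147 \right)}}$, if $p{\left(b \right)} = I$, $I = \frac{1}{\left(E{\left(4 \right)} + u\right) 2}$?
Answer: $\frac{5 i \sqrt{10702}}{6} \approx 86.209 i$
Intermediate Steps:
$E{\left(k \right)} = 1 + k$
$I = \frac{1}{18}$ ($I = \frac{1}{\left(\left(1 + 4\right) + 4\right) 2} = \frac{1}{\left(5 + 4\right) 2} = \frac{1}{9 \cdot 2} = \frac{1}{18} \approx 0.055556$)
$p{\left(b \right)} = \frac{1}{18}$
$\sqrt{-7432 + p{\left(-147 \right)}} = \sqrt{-7432 + \frac{1}{18}} = \sqrt{- \frac{133775}{18}} = \frac{5 i \sqrt{10702}}{6}$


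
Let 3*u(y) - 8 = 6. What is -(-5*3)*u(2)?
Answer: 70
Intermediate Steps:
u(y) = 14/3 (u(y) = 8/3 + (⅓)*6 = 8/3 + 2 = 14/3)
-(-5*3)*u(2) = -(-5*3)*14/3 = -(-15)*14/3 = -1*(-70) = 70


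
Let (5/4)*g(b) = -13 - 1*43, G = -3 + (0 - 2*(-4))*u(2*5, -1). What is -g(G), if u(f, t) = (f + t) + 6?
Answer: 224/5 ≈ 44.800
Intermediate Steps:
u(f, t) = 6 + f + t
G = 117 (G = -3 + (0 - 2*(-4))*(6 + 2*5 - 1) = -3 + (0 + 8)*(6 + 10 - 1) = -3 + 8*15 = -3 + 120 = 117)
g(b) = -224/5 (g(b) = 4*(-13 - 1*43)/5 = 4*(-13 - 43)/5 = (⅘)*(-56) = -224/5)
-g(G) = -1*(-224/5) = 224/5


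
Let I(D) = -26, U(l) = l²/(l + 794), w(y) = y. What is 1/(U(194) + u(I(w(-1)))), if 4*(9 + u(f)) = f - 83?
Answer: 988/1821 ≈ 0.54256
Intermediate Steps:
U(l) = l²/(794 + l)
u(f) = -119/4 + f/4 (u(f) = -9 + (f - 83)/4 = -9 + (-83 + f)/4 = -9 + (-83/4 + f/4) = -119/4 + f/4)
1/(U(194) + u(I(w(-1)))) = 1/(194²/(794 + 194) + (-119/4 + (¼)*(-26))) = 1/(37636/988 + (-119/4 - 13/2)) = 1/(37636*(1/988) - 145/4) = 1/(9409/247 - 145/4) = 1/(1821/988) = 988/1821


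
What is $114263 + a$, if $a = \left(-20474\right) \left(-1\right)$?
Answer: $134737$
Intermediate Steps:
$a = 20474$
$114263 + a = 114263 + 20474 = 134737$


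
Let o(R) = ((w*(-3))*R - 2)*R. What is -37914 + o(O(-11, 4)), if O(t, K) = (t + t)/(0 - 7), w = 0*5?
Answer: -265442/7 ≈ -37920.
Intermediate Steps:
w = 0
O(t, K) = -2*t/7 (O(t, K) = (2*t)/(-7) = (2*t)*(-⅐) = -2*t/7)
o(R) = -2*R (o(R) = ((0*(-3))*R - 2)*R = (0*R - 2)*R = (0 - 2)*R = -2*R)
-37914 + o(O(-11, 4)) = -37914 - (-4)*(-11)/7 = -37914 - 2*22/7 = -37914 - 44/7 = -265442/7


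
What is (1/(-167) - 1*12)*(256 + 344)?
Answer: -1203000/167 ≈ -7203.6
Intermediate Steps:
(1/(-167) - 1*12)*(256 + 344) = (-1/167 - 12)*600 = -2005/167*600 = -1203000/167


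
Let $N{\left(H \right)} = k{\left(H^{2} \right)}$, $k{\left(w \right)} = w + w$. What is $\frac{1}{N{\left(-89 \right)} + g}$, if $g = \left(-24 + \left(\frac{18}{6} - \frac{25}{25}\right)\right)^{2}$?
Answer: $\frac{1}{16326} \approx 6.1252 \cdot 10^{-5}$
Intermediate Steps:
$k{\left(w \right)} = 2 w$
$N{\left(H \right)} = 2 H^{2}$
$g = 484$ ($g = \left(-24 + \left(18 \cdot \frac{1}{6} - 1\right)\right)^{2} = \left(-24 + \left(3 - 1\right)\right)^{2} = \left(-24 + 2\right)^{2} = \left(-22\right)^{2} = 484$)
$\frac{1}{N{\left(-89 \right)} + g} = \frac{1}{2 \left(-89\right)^{2} + 484} = \frac{1}{2 \cdot 7921 + 484} = \frac{1}{15842 + 484} = \frac{1}{16326}$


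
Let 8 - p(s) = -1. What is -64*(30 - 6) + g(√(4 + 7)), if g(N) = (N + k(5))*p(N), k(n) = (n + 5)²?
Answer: -636 + 9*√11 ≈ -606.15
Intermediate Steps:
p(s) = 9 (p(s) = 8 - 1*(-1) = 8 + 1 = 9)
k(n) = (5 + n)²
g(N) = 900 + 9*N (g(N) = (N + (5 + 5)²)*9 = (N + 10²)*9 = (N + 100)*9 = (100 + N)*9 = 900 + 9*N)
-64*(30 - 6) + g(√(4 + 7)) = -64*(30 - 6) + (900 + 9*√(4 + 7)) = -64*24 + (900 + 9*√11) = -1536 + (900 + 9*√11) = -636 + 9*√11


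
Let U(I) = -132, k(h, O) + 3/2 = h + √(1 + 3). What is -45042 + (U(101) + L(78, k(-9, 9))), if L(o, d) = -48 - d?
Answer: -90427/2 ≈ -45214.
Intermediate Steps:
k(h, O) = ½ + h (k(h, O) = -3/2 + (h + √(1 + 3)) = -3/2 + (h + √4) = -3/2 + (h + 2) = -3/2 + (2 + h) = ½ + h)
-45042 + (U(101) + L(78, k(-9, 9))) = -45042 + (-132 + (-48 - (½ - 9))) = -45042 + (-132 + (-48 - 1*(-17/2))) = -45042 + (-132 + (-48 + 17/2)) = -45042 + (-132 - 79/2) = -45042 - 343/2 = -90427/2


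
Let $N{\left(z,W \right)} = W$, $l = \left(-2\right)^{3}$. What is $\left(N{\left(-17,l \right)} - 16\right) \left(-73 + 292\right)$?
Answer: $-5256$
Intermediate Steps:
$l = -8$
$\left(N{\left(-17,l \right)} - 16\right) \left(-73 + 292\right) = \left(-8 - 16\right) \left(-73 + 292\right) = \left(-24\right) 219 = -5256$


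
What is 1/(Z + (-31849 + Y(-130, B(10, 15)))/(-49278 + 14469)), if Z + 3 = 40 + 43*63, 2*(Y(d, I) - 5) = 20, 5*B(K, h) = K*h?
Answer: 34809/95617348 ≈ 0.00036404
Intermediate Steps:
B(K, h) = K*h/5 (B(K, h) = (K*h)/5 = K*h/5)
Y(d, I) = 15 (Y(d, I) = 5 + (1/2)*20 = 5 + 10 = 15)
Z = 2746 (Z = -3 + (40 + 43*63) = -3 + (40 + 2709) = -3 + 2749 = 2746)
1/(Z + (-31849 + Y(-130, B(10, 15)))/(-49278 + 14469)) = 1/(2746 + (-31849 + 15)/(-49278 + 14469)) = 1/(2746 - 31834/(-34809)) = 1/(2746 - 31834*(-1/34809)) = 1/(2746 + 31834/34809) = 1/(95617348/34809) = 34809/95617348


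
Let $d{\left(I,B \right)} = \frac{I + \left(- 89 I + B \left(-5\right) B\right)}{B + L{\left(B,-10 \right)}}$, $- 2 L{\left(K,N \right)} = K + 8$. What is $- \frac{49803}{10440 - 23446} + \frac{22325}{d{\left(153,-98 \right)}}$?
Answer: $\frac{485555579}{21043708} \approx 23.074$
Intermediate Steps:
$L{\left(K,N \right)} = -4 - \frac{K}{2}$ ($L{\left(K,N \right)} = - \frac{K + 8}{2} = - \frac{8 + K}{2} = -4 - \frac{K}{2}$)
$d{\left(I,B \right)} = \frac{- 88 I - 5 B^{2}}{-4 + \frac{B}{2}}$ ($d{\left(I,B \right)} = \frac{I + \left(- 89 I + B \left(-5\right) B\right)}{B - \left(4 + \frac{B}{2}\right)} = \frac{I + \left(- 89 I + - 5 B B\right)}{-4 + \frac{B}{2}} = \frac{I - \left(5 B^{2} + 89 I\right)}{-4 + \frac{B}{2}} = \frac{- 88 I - 5 B^{2}}{-4 + \frac{B}{2}}$)
$- \frac{49803}{10440 - 23446} + \frac{22325}{d{\left(153,-98 \right)}} = - \frac{49803}{10440 - 23446} + \frac{22325}{2 \frac{1}{-8 - 98} \left(\left(-88\right) 153 - 5 \left(-98\right)^{2}\right)} = - \frac{49803}{10440 - 23446} + \frac{22325}{2 \frac{1}{-106} \left(-13464 - 48020\right)} = - \frac{49803}{-13006} + \frac{22325}{2 \left(- \frac{1}{106}\right) \left(-13464 - 48020\right)} = \left(-49803\right) \left(- \frac{1}{13006}\right) + \frac{22325}{2 \left(- \frac{1}{106}\right) \left(-61484\right)} = \frac{49803}{13006} + \frac{22325}{\frac{61484}{53}} = \frac{49803}{13006} + 22325 \cdot \frac{53}{61484} = \frac{49803}{13006} + \frac{62275}{3236} = \frac{485555579}{21043708}$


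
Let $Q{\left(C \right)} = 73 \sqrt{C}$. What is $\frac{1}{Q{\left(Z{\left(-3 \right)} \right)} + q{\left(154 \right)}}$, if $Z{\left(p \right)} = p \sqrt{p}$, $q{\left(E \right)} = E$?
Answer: $\frac{1}{154 + 73 \cdot 3^{\frac{3}{4}} \sqrt{- i}} \approx 0.0030995 + 0.0013425 i$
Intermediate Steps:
$Z{\left(p \right)} = p^{\frac{3}{2}}$
$\frac{1}{Q{\left(Z{\left(-3 \right)} \right)} + q{\left(154 \right)}} = \frac{1}{73 \sqrt{\left(-3\right)^{\frac{3}{2}}} + 154} = \frac{1}{73 \sqrt{- 3 i \sqrt{3}} + 154} = \frac{1}{73 \cdot 3^{\frac{3}{4}} \sqrt{- i} + 154} = \frac{1}{154 + 73 \cdot 3^{\frac{3}{4}} \sqrt{- i}}$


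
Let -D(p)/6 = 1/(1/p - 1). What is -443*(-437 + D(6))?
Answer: 952007/5 ≈ 1.9040e+5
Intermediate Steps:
D(p) = -6/(-1 + 1/p) (D(p) = -6/(1/p - 1) = -6/(-1 + 1/p))
-443*(-437 + D(6)) = -443*(-437 + 6*6/(-1 + 6)) = -443*(-437 + 6*6/5) = -443*(-437 + 6*6*(1/5)) = -443*(-437 + 36/5) = -443*(-2149/5) = 952007/5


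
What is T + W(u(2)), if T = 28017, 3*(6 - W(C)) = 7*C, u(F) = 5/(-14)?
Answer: 168143/6 ≈ 28024.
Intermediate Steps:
u(F) = -5/14 (u(F) = 5*(-1/14) = -5/14)
W(C) = 6 - 7*C/3
T + W(u(2)) = 28017 + (6 - 7/3*(-5/14)) = 28017 + (6 + ⅚) = 28017 + 41/6 = 168143/6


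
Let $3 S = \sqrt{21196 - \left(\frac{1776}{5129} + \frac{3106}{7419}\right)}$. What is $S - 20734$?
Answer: $-20734 + \frac{\sqrt{30689822600035731078}}{114156153} \approx -20685.0$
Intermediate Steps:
$S = \frac{\sqrt{30689822600035731078}}{114156153}$ ($S = \frac{\sqrt{21196 - \left(\frac{1776}{5129} + \frac{3106}{7419}\right)}}{3} = \frac{\sqrt{21196 - \frac{29106818}{38052051}}}{3} = \frac{\sqrt{\frac{806522166178}{38052051}}}{3} = \frac{\frac{1}{38052051} \sqrt{30689822600035731078}}{3} = \frac{\sqrt{30689822600035731078}}{114156153} \approx 48.529$)
$S - 20734 = \frac{\sqrt{30689822600035731078}}{114156153} - 20734 = -20734 + \frac{\sqrt{30689822600035731078}}{114156153}$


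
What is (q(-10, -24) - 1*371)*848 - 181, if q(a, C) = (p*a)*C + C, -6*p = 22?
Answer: -1081381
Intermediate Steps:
p = -11/3 (p = -⅙*22 = -11/3 ≈ -3.6667)
q(a, C) = C - 11*C*a/3 (q(a, C) = (-11*a/3)*C + C = -11*C*a/3 + C = C - 11*C*a/3)
(q(-10, -24) - 1*371)*848 - 181 = ((⅓)*(-24)*(3 - 11*(-10)) - 1*371)*848 - 181 = ((⅓)*(-24)*(3 + 110) - 371)*848 - 181 = ((⅓)*(-24)*113 - 371)*848 - 181 = (-904 - 371)*848 - 181 = -1275*848 - 181 = -1081200 - 181 = -1081381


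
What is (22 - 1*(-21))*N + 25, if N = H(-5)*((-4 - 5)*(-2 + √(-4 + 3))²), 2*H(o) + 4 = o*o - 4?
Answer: -19687/2 + 13158*I ≈ -9843.5 + 13158.0*I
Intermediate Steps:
H(o) = -4 + o²/2 (H(o) = -2 + (o*o - 4)/2 = -2 + (o² - 4)/2 = -2 + (-4 + o²)/2 = -2 + (-2 + o²/2) = -4 + o²/2)
N = -153*(-2 + I)²/2 (N = (-4 + (½)*(-5)²)*((-4 - 5)*(-2 + √(-4 + 3))²) = (-4 + (½)*25)*(-9*(-2 + √(-1))²) = (-4 + 25/2)*(-9*(-2 + I)²) = 17*(-9*(-2 + I)²)/2 = -153*(-2 + I)²/2 ≈ -229.5 + 306.0*I)
(22 - 1*(-21))*N + 25 = (22 - 1*(-21))*(-459/2 + 306*I) + 25 = (22 + 21)*(-459/2 + 306*I) + 25 = 43*(-459/2 + 306*I) + 25 = (-19737/2 + 13158*I) + 25 = -19687/2 + 13158*I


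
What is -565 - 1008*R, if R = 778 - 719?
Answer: -60037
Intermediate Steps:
R = 59
-565 - 1008*R = -565 - 1008*59 = -565 - 59472 = -60037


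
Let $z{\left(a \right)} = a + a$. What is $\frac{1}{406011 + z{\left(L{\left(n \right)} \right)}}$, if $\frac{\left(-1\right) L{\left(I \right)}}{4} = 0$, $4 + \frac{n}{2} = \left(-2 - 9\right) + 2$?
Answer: $\frac{1}{406011} \approx 2.463 \cdot 10^{-6}$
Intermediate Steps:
$n = -26$ ($n = -8 + 2 \left(\left(-2 - 9\right) + 2\right) = -8 + 2 \left(-11 + 2\right) = -8 + 2 \left(-9\right) = -8 - 18 = -26$)
$L{\left(I \right)} = 0$ ($L{\left(I \right)} = \left(-4\right) 0 = 0$)
$z{\left(a \right)} = 2 a$
$\frac{1}{406011 + z{\left(L{\left(n \right)} \right)}} = \frac{1}{406011 + 2 \cdot 0} = \frac{1}{406011 + 0} = \frac{1}{406011}$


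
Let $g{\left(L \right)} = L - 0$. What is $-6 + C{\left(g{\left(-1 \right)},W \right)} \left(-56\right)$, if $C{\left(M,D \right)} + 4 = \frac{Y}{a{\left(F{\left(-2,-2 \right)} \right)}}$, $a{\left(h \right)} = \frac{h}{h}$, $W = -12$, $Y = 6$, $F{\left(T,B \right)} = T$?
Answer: $-118$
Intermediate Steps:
$g{\left(L \right)} = L$ ($g{\left(L \right)} = L + 0 = L$)
$a{\left(h \right)} = 1$
$C{\left(M,D \right)} = 2$ ($C{\left(M,D \right)} = -4 + \frac{6}{1} = -4 + 6 \cdot 1 = -4 + 6 = 2$)
$-6 + C{\left(g{\left(-1 \right)},W \right)} \left(-56\right) = -6 + 2 \left(-56\right) = -6 - 112 = -118$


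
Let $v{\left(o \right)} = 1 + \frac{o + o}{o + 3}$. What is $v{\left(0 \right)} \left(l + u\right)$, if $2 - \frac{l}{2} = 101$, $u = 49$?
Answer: $-149$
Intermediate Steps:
$v{\left(o \right)} = 1 + \frac{2 o}{3 + o}$
$l = -198$ ($l = 4 - 202 = -198$)
$v{\left(0 \right)} \left(l + u\right) = \frac{3 \left(1 + 0\right)}{3 + 0} \left(-198 + 49\right) = 3 \cdot \frac{1}{3} \cdot 1 \left(-149\right) = 1 \left(-149\right) = -149$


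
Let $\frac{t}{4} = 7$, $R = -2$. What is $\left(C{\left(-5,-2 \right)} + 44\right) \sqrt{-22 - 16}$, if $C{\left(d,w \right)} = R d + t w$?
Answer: $- 2 i \sqrt{38} \approx - 12.329 i$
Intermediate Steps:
$t = 28$ ($t = 4 \cdot 7 = 28$)
$C{\left(d,w \right)} = - 2 d + 28 w$
$\left(C{\left(-5,-2 \right)} + 44\right) \sqrt{-22 - 16} = \left(\left(\left(-2\right) \left(-5\right) + 28 \left(-2\right)\right) + 44\right) \sqrt{-22 - 16} = \left(\left(10 - 56\right) + 44\right) \sqrt{-38} = \left(-46 + 44\right) i \sqrt{38} = - 2 i \sqrt{38}$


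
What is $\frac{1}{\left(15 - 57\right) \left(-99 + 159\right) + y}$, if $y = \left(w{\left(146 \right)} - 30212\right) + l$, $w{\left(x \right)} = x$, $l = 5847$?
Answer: $- \frac{1}{26739} \approx -3.7399 \cdot 10^{-5}$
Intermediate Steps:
$y = -24219$ ($y = \left(146 - 30212\right) + 5847 = -30066 + 5847 = -24219$)
$\frac{1}{\left(15 - 57\right) \left(-99 + 159\right) + y} = \frac{1}{\left(15 - 57\right) \left(-99 + 159\right) - 24219} = \frac{1}{\left(15 - 57\right) 60 - 24219} = \frac{1}{\left(-42\right) 60 - 24219} = \frac{1}{-2520 - 24219} = \frac{1}{-26739} = - \frac{1}{26739}$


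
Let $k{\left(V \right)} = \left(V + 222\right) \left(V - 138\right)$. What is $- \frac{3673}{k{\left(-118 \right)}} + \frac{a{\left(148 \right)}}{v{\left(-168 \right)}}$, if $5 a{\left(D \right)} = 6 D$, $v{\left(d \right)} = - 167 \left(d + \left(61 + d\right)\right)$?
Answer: $\frac{867054737}{6113536000} \approx 0.14183$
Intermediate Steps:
$v{\left(d \right)} = -10187 - 334 d$ ($v{\left(d \right)} = - 167 \left(61 + 2 d\right) = -10187 - 334 d$)
$a{\left(D \right)} = \frac{6 D}{5}$
$k{\left(V \right)} = \left(-138 + V\right) \left(222 + V\right)$ ($k{\left(V \right)} = \left(222 + V\right) \left(-138 + V\right) = \left(-138 + V\right) \left(222 + V\right)$)
$- \frac{3673}{k{\left(-118 \right)}} + \frac{a{\left(148 \right)}}{v{\left(-168 \right)}} = - \frac{3673}{-30636 + \left(-118\right)^{2} + 84 \left(-118\right)} + \frac{\frac{6}{5} \cdot 148}{-10187 - -56112} = - \frac{3673}{-30636 + 13924 - 9912} + \frac{888}{5 \left(-10187 + 56112\right)} = - \frac{3673}{-26624} + \frac{888}{5 \cdot 45925} = \left(-3673\right) \left(- \frac{1}{26624}\right) + \frac{888}{5} \cdot \frac{1}{45925} = \frac{3673}{26624} + \frac{888}{229625} = \frac{867054737}{6113536000}$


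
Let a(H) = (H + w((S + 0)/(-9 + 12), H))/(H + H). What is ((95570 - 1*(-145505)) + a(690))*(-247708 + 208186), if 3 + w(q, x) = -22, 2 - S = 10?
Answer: -438278118971/46 ≈ -9.5278e+9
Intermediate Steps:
S = -8 (S = 2 - 1*10 = 2 - 10 = -8)
w(q, x) = -25 (w(q, x) = -3 - 22 = -25)
a(H) = (-25 + H)/(2*H) (a(H) = (H - 25)/(H + H) = (-25 + H)/((2*H)) = (-25 + H)*(1/(2*H)) = (-25 + H)/(2*H))
((95570 - 1*(-145505)) + a(690))*(-247708 + 208186) = ((95570 - 1*(-145505)) + (½)*(-25 + 690)/690)*(-247708 + 208186) = ((95570 + 145505) + (½)*(1/690)*665)*(-39522) = (241075 + 133/276)*(-39522) = (66536833/276)*(-39522) = -438278118971/46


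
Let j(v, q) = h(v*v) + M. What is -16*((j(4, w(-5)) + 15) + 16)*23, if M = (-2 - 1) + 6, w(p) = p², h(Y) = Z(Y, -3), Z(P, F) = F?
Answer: -11408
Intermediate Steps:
h(Y) = -3
M = 3 (M = -3 + 6 = 3)
j(v, q) = 0 (j(v, q) = -3 + 3 = 0)
-16*((j(4, w(-5)) + 15) + 16)*23 = -16*((0 + 15) + 16)*23 = -16*(15 + 16)*23 = -16*31*23 = -496*23 = -11408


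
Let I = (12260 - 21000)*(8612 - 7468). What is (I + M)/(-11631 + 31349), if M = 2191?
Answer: -9996369/19718 ≈ -506.97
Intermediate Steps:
I = -9998560 (I = -8740*1144 = -9998560)
(I + M)/(-11631 + 31349) = (-9998560 + 2191)/(-11631 + 31349) = -9996369/19718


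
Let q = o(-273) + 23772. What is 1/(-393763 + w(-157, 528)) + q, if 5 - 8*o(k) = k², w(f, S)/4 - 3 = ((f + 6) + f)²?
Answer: 413311333/28590 ≈ 14457.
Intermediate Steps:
w(f, S) = 12 + 4*(6 + 2*f)² (w(f, S) = 12 + 4*((f + 6) + f)² = 12 + 4*((6 + f) + f)² = 12 + 4*(6 + 2*f)²)
o(k) = 5/8 - k²/8
q = 28913/2 (q = (5/8 - ⅛*(-273)²) + 23772 = (5/8 - ⅛*74529) + 23772 = (5/8 - 74529/8) + 23772 = -18631/2 + 23772 = 28913/2 ≈ 14457.)
1/(-393763 + w(-157, 528)) + q = 1/(-393763 + (12 + 16*(3 - 157)²)) + 28913/2 = 1/(-393763 + (12 + 16*(-154)²)) + 28913/2 = 1/(-393763 + (12 + 16*23716)) + 28913/2 = 1/(-393763 + (12 + 379456)) + 28913/2 = 1/(-393763 + 379468) + 28913/2 = 1/(-14295) + 28913/2 = -1/14295 + 28913/2 = 413311333/28590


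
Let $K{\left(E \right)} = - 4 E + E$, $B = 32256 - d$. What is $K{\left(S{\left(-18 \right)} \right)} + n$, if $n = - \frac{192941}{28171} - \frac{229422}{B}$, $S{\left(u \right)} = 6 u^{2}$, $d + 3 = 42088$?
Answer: $- \frac{1610271940415}{276892759} \approx -5815.5$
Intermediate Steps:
$d = 42085$ ($d = -3 + 42088 = 42085$)
$B = -9829$ ($B = 32256 - 42085 = -9829$)
$K{\left(E \right)} = - 3 E$
$n = \frac{4566630073}{276892759}$ ($n = - \frac{192941}{28171} - \frac{229422}{-9829} = \left(-192941\right) \frac{1}{28171} - - \frac{229422}{9829} = - \frac{192941}{28171} + \frac{229422}{9829} = \frac{4566630073}{276892759} \approx 16.492$)
$K{\left(S{\left(-18 \right)} \right)} + n = - 3 \cdot 6 \left(-18\right)^{2} + \frac{4566630073}{276892759} = - 3 \cdot 6 \cdot 324 + \frac{4566630073}{276892759} = \left(-3\right) 1944 + \frac{4566630073}{276892759} = -5832 + \frac{4566630073}{276892759} = - \frac{1610271940415}{276892759}$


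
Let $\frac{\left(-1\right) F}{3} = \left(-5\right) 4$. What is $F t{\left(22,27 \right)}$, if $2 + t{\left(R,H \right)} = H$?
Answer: $1500$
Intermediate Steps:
$t{\left(R,H \right)} = -2 + H$
$F = 60$ ($F = - 3 \left(\left(-5\right) 4\right) = \left(-3\right) \left(-20\right) = 60$)
$F t{\left(22,27 \right)} = 60 \left(-2 + 27\right) = 60 \cdot 25 = 1500$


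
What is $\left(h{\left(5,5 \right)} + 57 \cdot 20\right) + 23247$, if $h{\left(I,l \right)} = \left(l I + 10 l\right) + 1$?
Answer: $24463$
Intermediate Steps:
$h{\left(I,l \right)} = 1 + 10 l + I l$ ($h{\left(I,l \right)} = \left(I l + 10 l\right) + 1 = \left(10 l + I l\right) + 1 = 1 + 10 l + I l$)
$\left(h{\left(5,5 \right)} + 57 \cdot 20\right) + 23247 = \left(\left(1 + 10 \cdot 5 + 5 \cdot 5\right) + 57 \cdot 20\right) + 23247 = \left(\left(1 + 50 + 25\right) + 1140\right) + 23247 = \left(76 + 1140\right) + 23247 = 1216 + 23247 = 24463$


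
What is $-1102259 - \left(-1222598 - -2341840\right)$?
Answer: $-2221501$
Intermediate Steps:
$-1102259 - \left(-1222598 - -2341840\right) = -1102259 - \left(-1222598 + 2341840\right) = -1102259 - 1119242 = -2221501$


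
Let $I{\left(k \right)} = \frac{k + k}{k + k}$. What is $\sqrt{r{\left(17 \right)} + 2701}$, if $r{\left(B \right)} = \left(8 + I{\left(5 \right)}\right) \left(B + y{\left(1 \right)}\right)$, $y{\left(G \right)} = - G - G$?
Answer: $2 \sqrt{709} \approx 53.254$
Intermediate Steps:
$I{\left(k \right)} = 1$ ($I{\left(k \right)} = \frac{2 k}{2 k} = 2 k \frac{1}{2 k} = 1$)
$y{\left(G \right)} = - 2 G$
$r{\left(B \right)} = -18 + 9 B$ ($r{\left(B \right)} = \left(8 + 1\right) \left(B - 2\right) = 9 \left(B - 2\right) = 9 \left(-2 + B\right) = -18 + 9 B$)
$\sqrt{r{\left(17 \right)} + 2701} = \sqrt{\left(-18 + 9 \cdot 17\right) + 2701} = \sqrt{\left(-18 + 153\right) + 2701} = \sqrt{135 + 2701} = \sqrt{2836} = 2 \sqrt{709}$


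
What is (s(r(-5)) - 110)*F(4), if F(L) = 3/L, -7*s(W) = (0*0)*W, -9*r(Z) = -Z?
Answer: -165/2 ≈ -82.500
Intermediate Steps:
r(Z) = Z/9 (r(Z) = -(-1)*Z/9 = Z/9)
s(W) = 0 (s(W) = -0*0*W/7 = -0*W = -⅐*0 = 0)
(s(r(-5)) - 110)*F(4) = (0 - 110)*(3/4) = -330/4 = -110*¾ = -165/2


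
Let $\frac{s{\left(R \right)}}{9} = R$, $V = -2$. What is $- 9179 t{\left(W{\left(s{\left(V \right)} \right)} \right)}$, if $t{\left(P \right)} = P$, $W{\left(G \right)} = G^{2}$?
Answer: $-2973996$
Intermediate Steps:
$s{\left(R \right)} = 9 R$
$- 9179 t{\left(W{\left(s{\left(V \right)} \right)} \right)} = - 9179 \left(9 \left(-2\right)\right)^{2} = - 9179 \left(-18\right)^{2} = \left(-9179\right) 324 = -2973996$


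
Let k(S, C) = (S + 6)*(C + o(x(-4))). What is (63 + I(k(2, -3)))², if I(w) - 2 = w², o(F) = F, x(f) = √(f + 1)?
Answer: -240767 - 344832*I*√3 ≈ -2.4077e+5 - 5.9727e+5*I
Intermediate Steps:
x(f) = √(1 + f)
k(S, C) = (6 + S)*(C + I*√3) (k(S, C) = (S + 6)*(C + √(1 - 4)) = (6 + S)*(C + √(-3)) = (6 + S)*(C + I*√3))
I(w) = 2 + w²
(63 + I(k(2, -3)))² = (63 + (2 + (6*(-3) - 3*2 + 6*I*√3 + I*2*√3)²))² = (63 + (2 + (-18 - 6 + 6*I*√3 + 2*I*√3)²))² = (63 + (2 + (-24 + 8*I*√3)²))² = (65 + (-24 + 8*I*√3)²)²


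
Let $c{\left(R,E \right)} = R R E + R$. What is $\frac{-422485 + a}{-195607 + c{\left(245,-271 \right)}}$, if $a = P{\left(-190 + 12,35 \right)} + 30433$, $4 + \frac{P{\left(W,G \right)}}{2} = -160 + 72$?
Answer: $\frac{392236}{16462137} \approx 0.023827$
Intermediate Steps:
$P{\left(W,G \right)} = -184$ ($P{\left(W,G \right)} = -8 + 2 \left(-160 + 72\right) = -8 + 2 \left(-88\right) = -8 - 176 = -184$)
$c{\left(R,E \right)} = R + E R^{2}$ ($c{\left(R,E \right)} = R^{2} E + R = E R^{2} + R = R + E R^{2}$)
$a = 30249$ ($a = -184 + 30433 = 30249$)
$\frac{-422485 + a}{-195607 + c{\left(245,-271 \right)}} = \frac{-422485 + 30249}{-195607 + 245 \left(1 - 66395\right)} = - \frac{392236}{-195607 + 245 \left(1 - 66395\right)} = - \frac{392236}{-195607 + 245 \left(-66394\right)} = - \frac{392236}{-195607 - 16266530} = - \frac{392236}{-16462137} = \left(-392236\right) \left(- \frac{1}{16462137}\right) = \frac{392236}{16462137}$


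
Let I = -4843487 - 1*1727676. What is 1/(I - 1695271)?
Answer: -1/8266434 ≈ -1.2097e-7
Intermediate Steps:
I = -6571163 (I = -4843487 - 1727676 = -6571163)
1/(I - 1695271) = 1/(-6571163 - 1695271) = 1/(-8266434) = -1/8266434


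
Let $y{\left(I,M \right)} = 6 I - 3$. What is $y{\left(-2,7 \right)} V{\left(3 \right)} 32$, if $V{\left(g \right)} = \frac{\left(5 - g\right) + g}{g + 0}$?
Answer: $-800$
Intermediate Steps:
$y{\left(I,M \right)} = -3 + 6 I$
$V{\left(g \right)} = \frac{5}{g}$
$y{\left(-2,7 \right)} V{\left(3 \right)} 32 = \left(-3 + 6 \left(-2\right)\right) \frac{5}{3} \cdot 32 = \left(-3 - 12\right) 5 \cdot \frac{1}{3} \cdot 32 = \left(-15\right) \frac{5}{3} \cdot 32 = \left(-25\right) 32 = -800$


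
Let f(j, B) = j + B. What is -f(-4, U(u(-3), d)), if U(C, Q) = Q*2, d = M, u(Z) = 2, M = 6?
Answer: -8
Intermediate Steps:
d = 6
U(C, Q) = 2*Q
f(j, B) = B + j
-f(-4, U(u(-3), d)) = -(2*6 - 4) = -(12 - 4) = -1*8 = -8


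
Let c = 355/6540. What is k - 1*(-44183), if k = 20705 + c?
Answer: 84873575/1308 ≈ 64888.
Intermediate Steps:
c = 71/1308 (c = 355*(1/6540) = 71/1308 ≈ 0.054281)
k = 27082211/1308 (k = 20705 + 71/1308 = 27082211/1308 ≈ 20705.)
k - 1*(-44183) = 27082211/1308 - 1*(-44183) = 27082211/1308 + 44183 = 84873575/1308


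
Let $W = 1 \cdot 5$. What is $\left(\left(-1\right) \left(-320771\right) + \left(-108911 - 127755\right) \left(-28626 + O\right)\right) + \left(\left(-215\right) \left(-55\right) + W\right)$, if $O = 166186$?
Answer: $-32555442359$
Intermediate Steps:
$W = 5$
$\left(\left(-1\right) \left(-320771\right) + \left(-108911 - 127755\right) \left(-28626 + O\right)\right) + \left(\left(-215\right) \left(-55\right) + W\right) = \left(\left(-1\right) \left(-320771\right) + \left(-108911 - 127755\right) \left(-28626 + 166186\right)\right) + \left(\left(-215\right) \left(-55\right) + 5\right) = \left(320771 - 32555774960\right) + \left(11825 + 5\right) = \left(320771 - 32555774960\right) + 11830 = -32555454189 + 11830 = -32555442359$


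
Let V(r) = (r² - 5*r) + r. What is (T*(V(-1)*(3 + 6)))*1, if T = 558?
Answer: 25110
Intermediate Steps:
V(r) = r² - 4*r
(T*(V(-1)*(3 + 6)))*1 = (558*((-(-4 - 1))*(3 + 6)))*1 = (558*(-1*(-5)*9))*1 = (558*(5*9))*1 = (558*45)*1 = 25110*1 = 25110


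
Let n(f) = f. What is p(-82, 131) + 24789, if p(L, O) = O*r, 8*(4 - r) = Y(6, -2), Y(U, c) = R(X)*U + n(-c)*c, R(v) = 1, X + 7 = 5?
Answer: 101121/4 ≈ 25280.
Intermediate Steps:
X = -2 (X = -7 + 5 = -2)
Y(U, c) = U - c² (Y(U, c) = 1*U + (-c)*c = U - c²)
r = 15/4 (r = 4 - (6 - 1*(-2)²)/8 = 4 - (6 - 1*4)/8 = 4 - (6 - 4)/8 = 4 - ⅛*2 = 4 - ¼ = 15/4 ≈ 3.7500)
p(L, O) = 15*O/4 (p(L, O) = O*(15/4) = 15*O/4)
p(-82, 131) + 24789 = (15/4)*131 + 24789 = 1965/4 + 24789 = 101121/4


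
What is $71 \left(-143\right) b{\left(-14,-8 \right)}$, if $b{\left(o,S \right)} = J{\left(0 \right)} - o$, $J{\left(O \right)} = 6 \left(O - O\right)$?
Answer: $-142142$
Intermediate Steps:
$J{\left(O \right)} = 0$ ($J{\left(O \right)} = 6 \cdot 0 = 0$)
$b{\left(o,S \right)} = - o$ ($b{\left(o,S \right)} = 0 - o = - o$)
$71 \left(-143\right) b{\left(-14,-8 \right)} = 71 \left(-143\right) \left(\left(-1\right) \left(-14\right)\right) = \left(-10153\right) 14 = -142142$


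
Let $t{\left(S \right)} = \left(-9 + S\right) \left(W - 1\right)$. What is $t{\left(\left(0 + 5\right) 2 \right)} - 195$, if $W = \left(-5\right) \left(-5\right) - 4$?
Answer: $-175$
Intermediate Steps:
$W = 21$ ($W = 25 - 4 = 21$)
$t{\left(S \right)} = -180 + 20 S$ ($t{\left(S \right)} = \left(-9 + S\right) \left(21 - 1\right) = \left(-9 + S\right) 20 = -180 + 20 S$)
$t{\left(\left(0 + 5\right) 2 \right)} - 195 = \left(-180 + 20 \left(0 + 5\right) 2\right) - 195 = \left(-180 + 20 \cdot 5 \cdot 2\right) - 195 = \left(-180 + 20 \cdot 10\right) - 195 = \left(-180 + 200\right) - 195 = 20 - 195 = -175$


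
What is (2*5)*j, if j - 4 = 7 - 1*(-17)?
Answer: 280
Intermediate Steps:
j = 28 (j = 4 + (7 - 1*(-17)) = 4 + (7 + 17) = 4 + 24 = 28)
(2*5)*j = (2*5)*28 = 10*28 = 280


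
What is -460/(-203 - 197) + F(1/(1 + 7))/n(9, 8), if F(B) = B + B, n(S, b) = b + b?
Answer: 373/320 ≈ 1.1656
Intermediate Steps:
n(S, b) = 2*b
F(B) = 2*B
-460/(-203 - 197) + F(1/(1 + 7))/n(9, 8) = -460/(-203 - 197) + (2/(1 + 7))/((2*8)) = -460/(-400) + (2/8)/16 = -460*(-1/400) + (2*(⅛))*(1/16) = 23/20 + (¼)*(1/16) = 23/20 + 1/64 = 373/320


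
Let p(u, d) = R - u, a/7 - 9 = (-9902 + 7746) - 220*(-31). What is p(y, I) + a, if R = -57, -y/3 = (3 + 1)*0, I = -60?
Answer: 32654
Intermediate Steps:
a = 32711 (a = 63 + 7*((-9902 + 7746) - 220*(-31)) = 63 + 7*(-2156 + 6820) = 63 + 7*4664 = 63 + 32648 = 32711)
y = 0 (y = -3*(3 + 1)*0 = -12*0 = -3*0 = 0)
p(u, d) = -57 - u
p(y, I) + a = (-57 - 1*0) + 32711 = (-57 + 0) + 32711 = -57 + 32711 = 32654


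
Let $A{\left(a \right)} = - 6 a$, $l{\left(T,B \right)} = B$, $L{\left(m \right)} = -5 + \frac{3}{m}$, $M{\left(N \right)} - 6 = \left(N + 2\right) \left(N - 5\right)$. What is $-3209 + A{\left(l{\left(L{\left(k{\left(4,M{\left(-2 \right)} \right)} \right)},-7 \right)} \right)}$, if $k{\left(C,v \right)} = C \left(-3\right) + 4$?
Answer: $-3167$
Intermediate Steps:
$M{\left(N \right)} = 6 + \left(-5 + N\right) \left(2 + N\right)$ ($M{\left(N \right)} = 6 + \left(N + 2\right) \left(N - 5\right) = 6 + \left(2 + N\right) \left(-5 + N\right) = 6 + \left(-5 + N\right) \left(2 + N\right)$)
$k{\left(C,v \right)} = 4 - 3 C$ ($k{\left(C,v \right)} = - 3 C + 4 = 4 - 3 C$)
$-3209 + A{\left(l{\left(L{\left(k{\left(4,M{\left(-2 \right)} \right)} \right)},-7 \right)} \right)} = -3209 - -42 = -3209 + 42 = -3167$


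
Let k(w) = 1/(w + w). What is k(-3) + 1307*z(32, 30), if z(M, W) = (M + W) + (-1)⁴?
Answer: 494045/6 ≈ 82341.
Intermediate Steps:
k(w) = 1/(2*w)
z(M, W) = 1 + M + W (z(M, W) = (M + W) + 1 = 1 + M + W)
k(-3) + 1307*z(32, 30) = (½)/(-3) + 1307*(1 + 32 + 30) = (½)*(-⅓) + 1307*63 = -⅙ + 82341 = 494045/6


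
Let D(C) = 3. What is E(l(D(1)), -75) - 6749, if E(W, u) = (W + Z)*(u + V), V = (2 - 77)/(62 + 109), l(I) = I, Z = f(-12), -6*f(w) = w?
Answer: -406193/57 ≈ -7126.2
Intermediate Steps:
f(w) = -w/6
Z = 2 (Z = -⅙*(-12) = 2)
V = -25/57 (V = -75/171 = -75*1/171 = -25/57 ≈ -0.43860)
E(W, u) = (2 + W)*(-25/57 + u) (E(W, u) = (W + 2)*(u - 25/57) = (2 + W)*(-25/57 + u))
E(l(D(1)), -75) - 6749 = (-50/57 + 2*(-75) - 25/57*3 + 3*(-75)) - 6749 = (-50/57 - 150 - 25/19 - 225) - 6749 = -21500/57 - 6749 = -406193/57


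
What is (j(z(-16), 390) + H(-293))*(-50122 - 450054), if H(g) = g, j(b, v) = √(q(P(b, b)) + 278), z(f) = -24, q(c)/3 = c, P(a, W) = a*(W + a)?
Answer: 146551568 - 500176*√3734 ≈ 1.1599e+8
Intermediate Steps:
q(c) = 3*c
j(b, v) = √(278 + 6*b²) (j(b, v) = √(3*(b*(b + b)) + 278) = √(3*(b*(2*b)) + 278) = √(3*(2*b²) + 278) = √(6*b² + 278) = √(278 + 6*b²))
(j(z(-16), 390) + H(-293))*(-50122 - 450054) = (√(278 + 6*(-24)²) - 293)*(-50122 - 450054) = (√(278 + 6*576) - 293)*(-500176) = (√(278 + 3456) - 293)*(-500176) = (√3734 - 293)*(-500176) = (-293 + √3734)*(-500176) = 146551568 - 500176*√3734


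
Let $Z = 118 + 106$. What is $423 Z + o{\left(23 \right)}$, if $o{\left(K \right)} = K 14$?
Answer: $95074$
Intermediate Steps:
$o{\left(K \right)} = 14 K$
$Z = 224$
$423 Z + o{\left(23 \right)} = 423 \cdot 224 + 14 \cdot 23 = 94752 + 322 = 95074$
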